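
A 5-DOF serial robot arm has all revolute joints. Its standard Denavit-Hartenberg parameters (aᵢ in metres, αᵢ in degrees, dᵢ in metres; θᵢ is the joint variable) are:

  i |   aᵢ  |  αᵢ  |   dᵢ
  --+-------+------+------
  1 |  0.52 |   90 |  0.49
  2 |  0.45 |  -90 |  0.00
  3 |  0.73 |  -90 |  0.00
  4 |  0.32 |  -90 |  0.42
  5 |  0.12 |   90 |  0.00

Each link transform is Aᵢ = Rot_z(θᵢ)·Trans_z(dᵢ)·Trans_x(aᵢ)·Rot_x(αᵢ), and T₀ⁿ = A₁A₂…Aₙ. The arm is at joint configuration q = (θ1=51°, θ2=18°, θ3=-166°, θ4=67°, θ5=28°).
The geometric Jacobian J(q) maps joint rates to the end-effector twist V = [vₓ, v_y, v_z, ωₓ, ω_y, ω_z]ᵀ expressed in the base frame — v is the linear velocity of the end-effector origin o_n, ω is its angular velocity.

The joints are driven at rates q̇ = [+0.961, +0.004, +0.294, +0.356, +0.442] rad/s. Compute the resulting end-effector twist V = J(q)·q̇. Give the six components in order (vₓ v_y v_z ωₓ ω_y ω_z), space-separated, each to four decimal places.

o_n = [0.6477, -0.1055, 0.0146]
J₁: ẑ×o_n = [0.1055, 0.6477, -0.0000], ω = ẑ
J2: z=[0.7771, -0.6293, 0.0000] o=[0.3272, 0.4041, 0.4900] → [0.2992, 0.3695, -0.1944, 0.7771, -0.6293, 0.0000]
J3: z=[-0.1945, -0.2402, 0.9511] o=[0.5966, 0.7367, 0.6291] → [0.9486, -0.0709, 0.1761, -0.1945, -0.2402, 0.9511]
J4: z=[0.8989, -0.4318, 0.0748] o=[0.3099, 0.1021, 0.4102] → [0.1864, 0.3809, -0.0407, 0.8989, -0.4318, 0.0748]
J5: z=[0.4375, 0.8941, -0.0956] o=[0.6956, -0.1173, 0.1239] → [-0.0967, 0.0524, 0.0480, 0.4375, 0.8941, -0.0956]
V = J·q̇ = [0.4051, 0.7618, 0.0577, 0.4593, 0.1684, 1.2250]

0.4051 0.7618 0.0577 0.4593 0.1684 1.2250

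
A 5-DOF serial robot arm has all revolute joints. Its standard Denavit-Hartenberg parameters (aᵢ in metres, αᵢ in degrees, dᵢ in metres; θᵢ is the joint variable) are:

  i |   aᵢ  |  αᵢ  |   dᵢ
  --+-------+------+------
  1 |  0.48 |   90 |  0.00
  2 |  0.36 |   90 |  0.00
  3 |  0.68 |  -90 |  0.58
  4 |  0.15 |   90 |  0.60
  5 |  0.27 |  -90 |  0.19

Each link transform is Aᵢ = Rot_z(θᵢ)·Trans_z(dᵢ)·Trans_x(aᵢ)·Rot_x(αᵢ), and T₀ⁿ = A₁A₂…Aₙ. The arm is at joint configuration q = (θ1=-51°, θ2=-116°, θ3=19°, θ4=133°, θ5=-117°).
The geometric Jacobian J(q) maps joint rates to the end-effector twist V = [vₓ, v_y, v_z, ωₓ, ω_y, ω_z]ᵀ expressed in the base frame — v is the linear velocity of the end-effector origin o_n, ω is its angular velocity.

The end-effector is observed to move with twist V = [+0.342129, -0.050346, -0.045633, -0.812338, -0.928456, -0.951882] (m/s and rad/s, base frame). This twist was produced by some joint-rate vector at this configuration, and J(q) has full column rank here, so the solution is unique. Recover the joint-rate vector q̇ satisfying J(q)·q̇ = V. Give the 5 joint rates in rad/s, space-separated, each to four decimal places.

-0.4900 0.2710 0.1800 0.7880 0.8380

o_n = [-0.6837, -0.1097, -0.7098]
J₁: ẑ×o_n = [0.1097, -0.6837, 0.0000], ω = ẑ
J2: z=[-0.7771, -0.6293, 0.0000] o=[0.3021, -0.3730, 0.0000] → [0.4467, -0.5516, -0.8250, -0.7771, -0.6293, 0.0000]
J3: z=[-0.5656, 0.6985, 0.4384] o=[0.2028, -0.2504, -0.3236] → [-0.3315, -0.6071, 0.5396, -0.5656, 0.6985, 0.4384]
J4: z=[-0.6450, -0.7059, 0.2926] o=[-0.4747, 0.2345, -0.6472] → [0.1449, -0.1015, 0.0744, -0.6450, -0.7059, 0.2926]
J5: z=[0.0099, -0.3906, -0.9205] o=[-0.7471, -0.2777, -0.4328] → [0.2629, -0.0556, 0.0264, 0.0099, -0.3906, -0.9205]
q̇ = J⁺·V = [-0.4900, 0.2710, 0.1800, 0.7880, 0.8380]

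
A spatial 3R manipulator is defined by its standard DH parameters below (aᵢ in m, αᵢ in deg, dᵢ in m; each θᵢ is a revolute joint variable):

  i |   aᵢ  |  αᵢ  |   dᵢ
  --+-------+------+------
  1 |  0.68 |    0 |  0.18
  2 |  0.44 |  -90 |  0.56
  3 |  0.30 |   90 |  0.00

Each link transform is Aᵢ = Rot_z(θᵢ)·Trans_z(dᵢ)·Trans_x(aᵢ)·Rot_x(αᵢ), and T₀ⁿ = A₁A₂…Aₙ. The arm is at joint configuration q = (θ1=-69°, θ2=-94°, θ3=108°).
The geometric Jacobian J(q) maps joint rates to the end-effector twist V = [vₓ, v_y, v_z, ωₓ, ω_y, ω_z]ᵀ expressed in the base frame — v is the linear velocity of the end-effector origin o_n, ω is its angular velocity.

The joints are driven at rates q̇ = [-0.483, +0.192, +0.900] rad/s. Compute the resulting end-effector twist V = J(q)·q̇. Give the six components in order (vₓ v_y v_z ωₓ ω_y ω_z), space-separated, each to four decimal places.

o_n = [-0.0884, -0.7364, 0.4547]
J₁: ẑ×o_n = [0.7364, -0.0884, 0.0000], ω = ẑ
J2: z=[0.0000, 0.0000, 1.0000] o=[0.2437, -0.6348, 0.1800] → [0.1015, -0.3321, 0.0000, 0.0000, 0.0000, 1.0000]
J3: z=[0.2924, -0.9563, 0.0000] o=[-0.1771, -0.7635, 0.7400] → [0.2728, 0.0834, 0.0927, 0.2924, -0.9563, 0.0000]
V = J·q̇ = [-0.0906, 0.0540, 0.0834, 0.2631, -0.8607, -0.2910]

-0.0906 0.0540 0.0834 0.2631 -0.8607 -0.2910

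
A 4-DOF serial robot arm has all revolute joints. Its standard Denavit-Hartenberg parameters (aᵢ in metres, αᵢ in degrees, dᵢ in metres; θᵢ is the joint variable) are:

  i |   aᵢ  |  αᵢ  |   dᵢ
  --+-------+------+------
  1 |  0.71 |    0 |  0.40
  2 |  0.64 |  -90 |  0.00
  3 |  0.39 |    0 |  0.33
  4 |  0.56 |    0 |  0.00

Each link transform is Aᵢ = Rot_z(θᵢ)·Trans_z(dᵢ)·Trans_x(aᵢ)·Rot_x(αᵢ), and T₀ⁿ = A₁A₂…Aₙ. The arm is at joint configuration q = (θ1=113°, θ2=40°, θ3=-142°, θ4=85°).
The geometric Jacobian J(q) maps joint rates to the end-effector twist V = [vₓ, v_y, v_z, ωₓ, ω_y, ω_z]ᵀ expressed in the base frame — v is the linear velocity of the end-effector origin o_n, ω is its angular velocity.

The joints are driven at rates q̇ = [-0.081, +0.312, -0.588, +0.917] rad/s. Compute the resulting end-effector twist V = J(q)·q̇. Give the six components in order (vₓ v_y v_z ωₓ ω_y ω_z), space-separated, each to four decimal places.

o_n = [-0.9954, 0.6490, 1.1098]
J₁: ẑ×o_n = [-0.6490, -0.9954, 0.0000], ω = ẑ
J2: z=[0.0000, 0.0000, 1.0000] o=[-0.2774, 0.6536, 0.4000] → [0.0045, -0.7180, 0.0000, 0.0000, 0.0000, 1.0000]
J3: z=[-0.4540, -0.8910, 0.0000] o=[-0.8477, 0.9441, 0.4000] → [-0.6324, 0.3222, 0.0023, -0.4540, -0.8910, 0.0000]
J4: z=[-0.4540, -0.8910, 0.0000] o=[-0.7237, 0.5106, 0.6401] → [-0.4185, 0.2132, -0.3050, -0.4540, -0.8910, 0.0000]
V = J·q̇ = [0.0421, -0.1373, -0.2811, -0.1494, -0.2931, 0.2310]

0.0421 -0.1373 -0.2811 -0.1494 -0.2931 0.2310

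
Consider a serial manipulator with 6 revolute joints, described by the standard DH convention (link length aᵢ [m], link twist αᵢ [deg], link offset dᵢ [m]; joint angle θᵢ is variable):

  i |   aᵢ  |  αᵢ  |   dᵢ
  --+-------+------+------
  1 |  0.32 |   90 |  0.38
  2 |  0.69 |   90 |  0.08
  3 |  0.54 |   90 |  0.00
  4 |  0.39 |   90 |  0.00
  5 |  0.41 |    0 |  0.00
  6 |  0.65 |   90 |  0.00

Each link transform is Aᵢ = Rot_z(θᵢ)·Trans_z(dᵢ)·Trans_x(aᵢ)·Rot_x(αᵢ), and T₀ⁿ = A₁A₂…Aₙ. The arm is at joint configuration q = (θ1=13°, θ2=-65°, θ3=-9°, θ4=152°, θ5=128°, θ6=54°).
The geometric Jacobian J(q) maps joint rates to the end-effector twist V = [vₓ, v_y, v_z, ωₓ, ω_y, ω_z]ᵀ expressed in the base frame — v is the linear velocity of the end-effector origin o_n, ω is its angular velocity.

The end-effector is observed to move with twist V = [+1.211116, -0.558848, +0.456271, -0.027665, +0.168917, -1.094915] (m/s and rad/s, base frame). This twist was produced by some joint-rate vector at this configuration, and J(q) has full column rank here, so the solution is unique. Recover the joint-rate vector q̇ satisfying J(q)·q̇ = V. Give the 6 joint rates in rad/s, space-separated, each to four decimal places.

o_n = [1.1087, 0.6376, -0.9892]
J₁: ẑ×o_n = [-0.6376, 1.1087, 0.0000], ω = ẑ
J2: z=[0.2250, -0.9744, 0.0000] o=[0.3118, 0.0720, 0.3800] → [1.3341, 0.3080, 0.9037, 0.2250, -0.9744, 0.0000]
J3: z=[-0.8831, -0.2039, -0.4226] o=[0.6139, 0.0596, -0.2454] → [0.3959, -0.8660, -0.4096, -0.8831, -0.2039, -0.4226]
J4: z=[-0.2866, 0.9475, 0.1418] o=[0.8146, 0.1926, -0.7287] → [-0.3099, -0.0330, -0.4062, -0.2866, 0.9475, 0.1418]
J5: z=[-0.6053, -0.0644, -0.7934] o=[0.5249, 0.0705, -0.4979] → [0.4816, -0.7606, -0.3057, -0.6053, -0.0644, -0.7934]
J6: z=[-0.6053, -0.0644, -0.7934] o=[0.6198, 0.4557, -0.6015] → [0.1693, -0.6226, -0.0787, -0.6053, -0.0644, -0.7934]
q̇ = J⁺·V = [-0.6110, 0.7610, -0.9030, 0.8510, 0.6950, 0.5480]

-0.6110 0.7610 -0.9030 0.8510 0.6950 0.5480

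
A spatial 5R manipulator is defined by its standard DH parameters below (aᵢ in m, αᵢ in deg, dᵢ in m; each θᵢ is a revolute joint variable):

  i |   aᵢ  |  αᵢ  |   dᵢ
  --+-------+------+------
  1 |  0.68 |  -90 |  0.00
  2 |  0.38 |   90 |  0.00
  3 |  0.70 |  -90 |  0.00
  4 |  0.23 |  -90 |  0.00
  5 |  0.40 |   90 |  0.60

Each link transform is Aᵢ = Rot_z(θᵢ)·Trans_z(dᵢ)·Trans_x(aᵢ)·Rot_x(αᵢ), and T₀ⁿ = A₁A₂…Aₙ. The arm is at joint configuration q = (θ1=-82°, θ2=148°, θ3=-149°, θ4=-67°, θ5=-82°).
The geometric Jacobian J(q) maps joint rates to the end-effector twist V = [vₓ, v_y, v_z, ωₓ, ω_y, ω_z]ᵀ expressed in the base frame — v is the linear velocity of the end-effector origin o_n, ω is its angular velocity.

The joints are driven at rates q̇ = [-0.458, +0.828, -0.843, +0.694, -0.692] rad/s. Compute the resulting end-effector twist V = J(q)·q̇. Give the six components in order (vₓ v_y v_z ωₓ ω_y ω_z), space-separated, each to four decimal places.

0.2836 -0.0068 0.5967 0.4069 1.1373 -0.4511

o_n = [-0.8661, -1.3247, 0.2859]
J₁: ẑ×o_n = [1.3247, -0.8661, 0.0000], ω = ẑ
J2: z=[0.9903, 0.1392, 0.0000] o=[0.0946, -0.6734, 0.0000] → [0.0398, -0.2831, -0.5113, 0.9903, 0.1392, 0.0000]
J3: z=[0.0738, -0.5248, -0.8480] o=[0.0498, -0.3543, -0.2014] → [-1.0787, 0.7408, -0.5522, 0.0738, -0.5248, -0.8480]
J4: z=[-0.9096, 0.3132, -0.2729] o=[-0.2364, -0.9083, 0.1166] → [-0.0606, 0.3258, 0.5760, -0.9096, 0.3132, -0.2729]
J5: z=[-0.4052, -0.5236, 0.7495] o=[-0.2575, -1.0906, -0.0221] → [0.0142, -0.3313, -0.2237, -0.4052, -0.5236, 0.7495]
V = J·q̇ = [0.2836, -0.0068, 0.5967, 0.4069, 1.1373, -0.4511]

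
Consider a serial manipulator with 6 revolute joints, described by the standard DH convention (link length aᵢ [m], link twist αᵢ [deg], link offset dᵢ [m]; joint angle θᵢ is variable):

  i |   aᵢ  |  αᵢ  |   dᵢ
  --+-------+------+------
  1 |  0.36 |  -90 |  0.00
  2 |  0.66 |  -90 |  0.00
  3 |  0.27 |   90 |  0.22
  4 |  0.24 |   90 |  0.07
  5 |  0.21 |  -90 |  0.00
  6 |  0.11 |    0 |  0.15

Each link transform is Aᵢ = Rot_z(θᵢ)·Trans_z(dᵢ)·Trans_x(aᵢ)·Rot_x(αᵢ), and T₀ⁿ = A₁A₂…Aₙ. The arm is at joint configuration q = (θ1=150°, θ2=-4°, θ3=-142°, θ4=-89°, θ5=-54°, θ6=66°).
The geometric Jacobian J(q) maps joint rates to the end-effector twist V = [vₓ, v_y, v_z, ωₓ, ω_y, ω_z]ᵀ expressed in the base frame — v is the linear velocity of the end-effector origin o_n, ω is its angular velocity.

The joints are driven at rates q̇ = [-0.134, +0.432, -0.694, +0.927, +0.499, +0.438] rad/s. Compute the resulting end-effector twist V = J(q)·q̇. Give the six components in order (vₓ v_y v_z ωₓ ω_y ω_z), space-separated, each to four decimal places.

o_n = [-0.7674, 0.1297, 0.3158]
J₁: ẑ×o_n = [-0.1297, -0.7674, 0.0000], ω = ẑ
J2: z=[-0.5000, -0.8660, 0.0000] o=[-0.3118, 0.1800, 0.0000] → [-0.2735, 0.1579, -0.3694, -0.5000, -0.8660, 0.0000]
J3: z=[-0.0604, 0.0349, -0.9976] o=[-0.8820, 0.5092, 0.0460] → [-0.3691, -0.0980, 0.0189, -0.0604, 0.0349, -0.9976]
J4: z=[0.9259, 0.3754, -0.0429] o=[-0.7945, 0.2668, -0.1883] → [0.1833, -0.4679, -0.1371, 0.9259, 0.3754, -0.0429]
J5: z=[-0.3718, 0.9255, 0.0724] o=[-0.7137, 0.2808, 0.0479] → [0.2589, 0.0957, 0.1059, -0.3718, 0.9255, 0.0724]
J6: z=[0.5984, 0.1793, 0.7809] o=[-0.8627, 0.2107, 0.1782] → [0.0880, -0.0079, -0.0656, 0.5984, 0.1793, 0.7809]
V = J·q̇ = [0.4931, -0.1503, -0.2757, 0.7608, 0.4900, 0.8966]

0.4931 -0.1503 -0.2757 0.7608 0.4900 0.8966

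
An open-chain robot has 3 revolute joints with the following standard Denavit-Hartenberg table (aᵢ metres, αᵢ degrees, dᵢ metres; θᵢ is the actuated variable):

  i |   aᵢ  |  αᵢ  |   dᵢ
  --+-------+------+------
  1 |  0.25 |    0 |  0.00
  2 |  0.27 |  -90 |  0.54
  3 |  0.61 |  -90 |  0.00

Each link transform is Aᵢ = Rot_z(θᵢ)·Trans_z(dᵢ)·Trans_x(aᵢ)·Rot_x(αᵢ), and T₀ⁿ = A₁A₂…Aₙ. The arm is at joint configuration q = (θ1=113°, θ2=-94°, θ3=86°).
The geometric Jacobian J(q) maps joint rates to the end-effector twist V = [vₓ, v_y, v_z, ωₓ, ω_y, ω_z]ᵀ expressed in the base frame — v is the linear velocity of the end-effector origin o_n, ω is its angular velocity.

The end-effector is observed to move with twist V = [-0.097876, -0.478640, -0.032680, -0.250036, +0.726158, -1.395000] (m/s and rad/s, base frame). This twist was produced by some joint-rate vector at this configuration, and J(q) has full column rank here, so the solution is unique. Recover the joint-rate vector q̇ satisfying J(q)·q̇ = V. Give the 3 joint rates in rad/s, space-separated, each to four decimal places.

o_n = [0.1978, 0.3319, -0.0685]
J₁: ẑ×o_n = [-0.3319, 0.1978, 0.0000], ω = ẑ
J2: z=[0.0000, 0.0000, 1.0000] o=[-0.0977, 0.2301, 0.0000] → [-0.1018, 0.2955, 0.0000, 0.0000, 0.0000, 1.0000]
J3: z=[-0.3256, 0.9455, 0.0000] o=[0.1576, 0.3180, 0.5400] → [-0.5754, -0.1981, -0.0426, -0.3256, 0.9455, 0.0000]
q̇ = J⁺·V = [-0.8780, -0.5170, 0.7680]

-0.8780 -0.5170 0.7680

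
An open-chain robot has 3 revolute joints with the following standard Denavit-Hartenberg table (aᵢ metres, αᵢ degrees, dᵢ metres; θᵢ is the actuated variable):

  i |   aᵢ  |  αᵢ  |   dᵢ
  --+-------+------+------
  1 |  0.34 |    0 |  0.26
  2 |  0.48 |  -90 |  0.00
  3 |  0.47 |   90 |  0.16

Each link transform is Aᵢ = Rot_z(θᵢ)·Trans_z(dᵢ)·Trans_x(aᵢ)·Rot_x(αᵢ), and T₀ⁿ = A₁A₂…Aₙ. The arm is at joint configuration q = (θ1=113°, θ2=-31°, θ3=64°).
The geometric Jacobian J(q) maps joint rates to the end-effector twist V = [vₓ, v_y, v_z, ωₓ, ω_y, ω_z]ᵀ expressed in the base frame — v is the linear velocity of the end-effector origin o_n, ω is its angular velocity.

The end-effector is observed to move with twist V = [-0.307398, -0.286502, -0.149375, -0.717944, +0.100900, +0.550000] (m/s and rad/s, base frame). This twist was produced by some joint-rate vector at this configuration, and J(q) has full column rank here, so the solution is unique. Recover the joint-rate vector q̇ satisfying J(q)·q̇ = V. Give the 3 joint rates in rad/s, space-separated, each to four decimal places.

o_n = [-0.1958, 1.0146, -0.1624]
J₁: ẑ×o_n = [-1.0146, -0.1958, 0.0000], ω = ẑ
J2: z=[0.0000, 0.0000, 1.0000] o=[-0.1328, 0.3130, 0.2600] → [-0.7016, -0.0630, 0.0000, 0.0000, 0.0000, 1.0000]
J3: z=[-0.9903, 0.1392, 0.0000] o=[-0.0660, 0.7883, 0.2600] → [-0.0588, -0.4183, -0.2060, -0.9903, 0.1392, 0.0000]
q̇ = J⁺·V = [-0.3870, 0.9370, 0.7250]

-0.3870 0.9370 0.7250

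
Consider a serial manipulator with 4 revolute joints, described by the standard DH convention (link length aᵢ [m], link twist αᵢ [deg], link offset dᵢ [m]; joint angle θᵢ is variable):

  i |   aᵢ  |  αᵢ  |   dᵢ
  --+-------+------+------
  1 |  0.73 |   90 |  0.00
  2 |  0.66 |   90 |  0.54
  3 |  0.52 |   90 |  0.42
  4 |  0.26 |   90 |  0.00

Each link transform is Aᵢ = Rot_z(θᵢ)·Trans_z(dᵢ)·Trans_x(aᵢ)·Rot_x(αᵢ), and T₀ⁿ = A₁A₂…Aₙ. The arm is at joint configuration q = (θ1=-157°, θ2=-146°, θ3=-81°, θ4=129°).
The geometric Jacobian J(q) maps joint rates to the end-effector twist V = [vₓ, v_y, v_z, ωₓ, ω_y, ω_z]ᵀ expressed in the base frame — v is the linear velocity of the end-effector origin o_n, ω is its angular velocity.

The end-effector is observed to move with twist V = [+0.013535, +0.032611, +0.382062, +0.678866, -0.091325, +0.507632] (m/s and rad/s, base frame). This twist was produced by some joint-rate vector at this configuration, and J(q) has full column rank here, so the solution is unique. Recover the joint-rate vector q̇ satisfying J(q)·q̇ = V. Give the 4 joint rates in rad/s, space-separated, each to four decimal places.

0.4660 -0.4230 0.3640 -0.4710

o_n = [0.1210, 0.2556, 0.1155]
J₁: ẑ×o_n = [-0.2556, 0.1210, 0.0000], ω = ẑ
J2: z=[-0.3907, 0.9205, 0.0000] o=[-0.6720, -0.2852, 0.0000] → [0.1063, 0.0451, -0.9412, -0.3907, 0.9205, 0.0000]
J3: z=[0.5147, 0.2185, 0.8290] o=[-0.3793, 0.4256, -0.3691] → [0.2468, 0.1653, -0.1968, 0.5147, 0.2185, 0.8290]
J4: z=[-0.6926, -0.4639, 0.5523] o=[0.0997, 0.0710, -0.0664] → [-0.1863, 0.1377, -0.1180, -0.6926, -0.4639, 0.5523]
q̇ = J⁺·V = [0.4660, -0.4230, 0.3640, -0.4710]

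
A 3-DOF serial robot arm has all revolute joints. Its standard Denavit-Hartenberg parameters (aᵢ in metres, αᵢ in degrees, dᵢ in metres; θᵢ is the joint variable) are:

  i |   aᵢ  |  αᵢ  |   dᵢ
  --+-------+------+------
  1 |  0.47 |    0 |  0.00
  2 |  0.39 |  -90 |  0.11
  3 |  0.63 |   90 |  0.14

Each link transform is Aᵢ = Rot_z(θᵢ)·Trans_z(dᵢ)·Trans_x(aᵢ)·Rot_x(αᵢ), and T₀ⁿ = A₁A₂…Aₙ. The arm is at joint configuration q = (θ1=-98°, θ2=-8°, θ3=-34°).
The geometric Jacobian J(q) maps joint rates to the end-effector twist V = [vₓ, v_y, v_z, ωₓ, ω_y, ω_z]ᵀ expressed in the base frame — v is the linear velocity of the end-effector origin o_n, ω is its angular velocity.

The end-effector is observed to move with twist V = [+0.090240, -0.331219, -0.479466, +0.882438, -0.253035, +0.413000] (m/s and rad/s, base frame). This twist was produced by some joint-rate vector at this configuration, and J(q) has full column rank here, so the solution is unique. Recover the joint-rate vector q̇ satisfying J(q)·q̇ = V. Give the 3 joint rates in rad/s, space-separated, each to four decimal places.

-0.4270 0.8400 0.9180

o_n = [-0.1823, -1.3810, 0.4623]
J₁: ẑ×o_n = [1.3810, -0.1823, 0.0000], ω = ẑ
J2: z=[0.0000, 0.0000, 1.0000] o=[-0.0654, -0.4654, 0.0000] → [0.9155, -0.1169, 0.0000, 0.0000, 0.0000, 1.0000]
J3: z=[0.9613, -0.2756, 0.0000] o=[-0.1729, -0.8403, 0.1100] → [-0.0971, -0.3386, -0.5223, 0.9613, -0.2756, 0.0000]
q̇ = J⁺·V = [-0.4270, 0.8400, 0.9180]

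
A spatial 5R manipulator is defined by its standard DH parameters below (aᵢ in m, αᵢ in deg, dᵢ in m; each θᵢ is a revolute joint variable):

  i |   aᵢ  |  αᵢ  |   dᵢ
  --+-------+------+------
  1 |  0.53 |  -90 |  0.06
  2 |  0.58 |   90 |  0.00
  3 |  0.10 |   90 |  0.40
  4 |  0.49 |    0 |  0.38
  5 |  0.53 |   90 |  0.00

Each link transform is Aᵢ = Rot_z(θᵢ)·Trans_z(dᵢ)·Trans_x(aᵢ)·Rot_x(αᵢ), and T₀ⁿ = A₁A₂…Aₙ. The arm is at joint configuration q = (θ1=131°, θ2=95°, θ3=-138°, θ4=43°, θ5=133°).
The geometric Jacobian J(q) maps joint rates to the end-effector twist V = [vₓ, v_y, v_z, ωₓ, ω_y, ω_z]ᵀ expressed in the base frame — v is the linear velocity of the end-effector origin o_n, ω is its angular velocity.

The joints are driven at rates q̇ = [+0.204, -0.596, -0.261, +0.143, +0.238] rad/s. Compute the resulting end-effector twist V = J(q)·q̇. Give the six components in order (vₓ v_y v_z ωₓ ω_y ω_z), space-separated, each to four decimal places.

o_n = [-1.0787, 0.7388, -0.3838]
J₁: ẑ×o_n = [-0.7388, -1.0787, 0.0000], ω = ẑ
J2: z=[-0.7547, -0.6561, 0.0000] o=[-0.3477, 0.4000, 0.0600] → [0.2911, -0.3349, -0.7353, -0.7547, -0.6561, 0.0000]
J3: z=[-0.6536, 0.7518, -0.0872] o=[-0.3145, 0.3618, -0.5178] → [0.1336, 0.1542, 0.3282, -0.6536, 0.7518, -0.0872]
J4: z=[-0.5991, -0.4435, 0.6666] o=[-0.5297, 0.7114, -0.4786] → [-0.0603, -0.3091, -0.2599, -0.5991, -0.4435, 0.6666]
J5: z=[-0.5991, -0.4435, 0.6666] o=[-0.8100, 0.9689, 0.0109] → [0.3284, -0.4155, 0.0187, -0.5991, -0.4435, 0.6666]
V = J·q̇ = [-0.2896, -0.2038, 0.3198, 0.3921, 0.0258, 0.4807]

-0.2896 -0.2038 0.3198 0.3921 0.0258 0.4807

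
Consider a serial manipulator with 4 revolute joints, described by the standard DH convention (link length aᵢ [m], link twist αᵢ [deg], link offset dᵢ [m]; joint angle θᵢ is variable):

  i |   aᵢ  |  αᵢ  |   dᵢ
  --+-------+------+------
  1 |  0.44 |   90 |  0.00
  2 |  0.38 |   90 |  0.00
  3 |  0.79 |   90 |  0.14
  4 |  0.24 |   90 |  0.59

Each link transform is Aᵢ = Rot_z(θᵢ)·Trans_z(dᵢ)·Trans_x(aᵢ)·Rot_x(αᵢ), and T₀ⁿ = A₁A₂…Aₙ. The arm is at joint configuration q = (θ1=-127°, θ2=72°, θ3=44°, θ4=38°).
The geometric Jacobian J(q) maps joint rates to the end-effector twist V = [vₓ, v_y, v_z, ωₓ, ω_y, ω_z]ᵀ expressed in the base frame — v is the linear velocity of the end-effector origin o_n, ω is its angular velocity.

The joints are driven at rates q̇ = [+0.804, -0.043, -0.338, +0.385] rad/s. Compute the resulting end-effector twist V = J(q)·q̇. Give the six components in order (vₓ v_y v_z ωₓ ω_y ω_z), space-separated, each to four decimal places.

0.8787 -1.0956 -0.0108 0.3992 -0.0018 1.1628

o_n = [-0.9116, -0.7848, 1.3321]
J₁: ẑ×o_n = [0.7848, -0.9116, 0.0000], ω = ẑ
J2: z=[-0.7986, 0.6018, 0.0000] o=[-0.2648, -0.3514, 0.0000] → [0.8017, 1.0639, 0.7354, -0.7986, 0.6018, 0.0000]
J3: z=[-0.5724, -0.7595, -0.3090] o=[-0.3355, -0.4452, 0.3614] → [-0.8423, 0.7336, -0.2432, -0.5724, -0.7595, -0.3090]
J4: z=[0.4453, -0.6043, 0.6607] o=[-0.9596, -0.3615, 0.8586] → [-0.0065, -0.1792, -0.1595, 0.4453, -0.6043, 0.6607]
V = J·q̇ = [0.8787, -1.0956, -0.0108, 0.3992, -0.0018, 1.1628]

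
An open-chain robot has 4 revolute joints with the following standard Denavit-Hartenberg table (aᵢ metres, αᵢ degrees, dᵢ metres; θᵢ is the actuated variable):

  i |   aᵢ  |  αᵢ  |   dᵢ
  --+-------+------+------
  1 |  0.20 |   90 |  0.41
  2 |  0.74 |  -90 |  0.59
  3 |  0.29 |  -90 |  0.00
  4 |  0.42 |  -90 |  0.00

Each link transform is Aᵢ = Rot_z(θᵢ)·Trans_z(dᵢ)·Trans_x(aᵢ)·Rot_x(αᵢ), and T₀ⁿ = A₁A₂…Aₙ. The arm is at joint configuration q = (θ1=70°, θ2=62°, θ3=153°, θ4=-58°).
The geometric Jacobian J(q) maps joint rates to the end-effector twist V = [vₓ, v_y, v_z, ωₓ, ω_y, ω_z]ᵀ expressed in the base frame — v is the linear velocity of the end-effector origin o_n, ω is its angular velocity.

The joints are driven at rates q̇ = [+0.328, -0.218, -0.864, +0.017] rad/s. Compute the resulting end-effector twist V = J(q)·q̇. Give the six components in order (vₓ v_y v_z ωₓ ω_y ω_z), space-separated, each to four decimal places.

o_n = [0.3421, -0.1048, 0.8274]
J₁: ẑ×o_n = [0.1048, 0.3421, -0.0000], ω = ẑ
J2: z=[0.9397, -0.3420, 0.0000] o=[0.0684, 0.1879, 0.4100] → [-0.1427, -0.3922, -0.1815, 0.9397, -0.3420, 0.0000]
J3: z=[-0.3020, -0.8297, 0.4695] o=[0.7416, 0.3126, 1.0634] → [0.3918, -0.2589, -0.2055, -0.3020, -0.8297, 0.4695]
J4: z=[0.7644, -0.5050, -0.4008] o=[0.5764, 0.2436, 0.8352] → [-0.1357, 0.1000, -0.3847, 0.7644, -0.5050, -0.4008]
V = J·q̇ = [-0.2753, 0.4231, 0.2105, 0.0691, 0.7828, -0.0844]

-0.2753 0.4231 0.2105 0.0691 0.7828 -0.0844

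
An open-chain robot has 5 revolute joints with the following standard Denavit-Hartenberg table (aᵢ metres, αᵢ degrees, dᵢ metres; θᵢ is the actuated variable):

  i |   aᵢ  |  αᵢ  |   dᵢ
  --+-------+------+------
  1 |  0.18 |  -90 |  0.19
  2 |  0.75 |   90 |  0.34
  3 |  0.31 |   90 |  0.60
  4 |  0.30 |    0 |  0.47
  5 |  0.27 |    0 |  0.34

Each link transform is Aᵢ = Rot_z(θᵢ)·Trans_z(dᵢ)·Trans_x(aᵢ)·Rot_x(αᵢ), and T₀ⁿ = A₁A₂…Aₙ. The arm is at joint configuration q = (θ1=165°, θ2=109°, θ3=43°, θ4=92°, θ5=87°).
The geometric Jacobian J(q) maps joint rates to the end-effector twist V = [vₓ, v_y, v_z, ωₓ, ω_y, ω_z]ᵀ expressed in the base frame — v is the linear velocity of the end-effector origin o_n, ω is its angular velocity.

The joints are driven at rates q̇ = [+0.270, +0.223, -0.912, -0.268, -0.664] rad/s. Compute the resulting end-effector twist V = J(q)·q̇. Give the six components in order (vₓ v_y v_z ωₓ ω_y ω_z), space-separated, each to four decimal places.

-0.0261 0.3203 0.2574 0.3989 -1.0434 1.1679

o_n = [-0.5235, 0.3807, -1.3564]
J₁: ẑ×o_n = [-0.3807, -0.5235, 0.0000], ω = ẑ
J2: z=[-0.2588, -0.9659, 0.0000] o=[-0.1739, 0.0466, 0.1900] → [1.4937, -0.4002, -0.4242, -0.2588, -0.9659, 0.0000]
J3: z=[-0.9133, 0.2447, -0.3256] o=[-0.0260, -0.3450, -0.5191] → [0.0314, -0.6027, -0.5411, -0.9133, 0.2447, -0.3256]
J4: z=[0.4038, 0.6490, -0.6448] o=[-0.5574, -0.4215, -0.9288] → [0.2398, 0.1508, 0.3019, 0.4038, 0.6490, -0.6448]
J5: z=[0.4038, 0.6490, -0.6448] o=[-0.6420, -0.0356, -1.3223] → [0.2463, -0.0627, 0.0911, 0.4038, 0.6490, -0.6448]
V = J·q̇ = [-0.0261, 0.3203, 0.2574, 0.3989, -1.0434, 1.1679]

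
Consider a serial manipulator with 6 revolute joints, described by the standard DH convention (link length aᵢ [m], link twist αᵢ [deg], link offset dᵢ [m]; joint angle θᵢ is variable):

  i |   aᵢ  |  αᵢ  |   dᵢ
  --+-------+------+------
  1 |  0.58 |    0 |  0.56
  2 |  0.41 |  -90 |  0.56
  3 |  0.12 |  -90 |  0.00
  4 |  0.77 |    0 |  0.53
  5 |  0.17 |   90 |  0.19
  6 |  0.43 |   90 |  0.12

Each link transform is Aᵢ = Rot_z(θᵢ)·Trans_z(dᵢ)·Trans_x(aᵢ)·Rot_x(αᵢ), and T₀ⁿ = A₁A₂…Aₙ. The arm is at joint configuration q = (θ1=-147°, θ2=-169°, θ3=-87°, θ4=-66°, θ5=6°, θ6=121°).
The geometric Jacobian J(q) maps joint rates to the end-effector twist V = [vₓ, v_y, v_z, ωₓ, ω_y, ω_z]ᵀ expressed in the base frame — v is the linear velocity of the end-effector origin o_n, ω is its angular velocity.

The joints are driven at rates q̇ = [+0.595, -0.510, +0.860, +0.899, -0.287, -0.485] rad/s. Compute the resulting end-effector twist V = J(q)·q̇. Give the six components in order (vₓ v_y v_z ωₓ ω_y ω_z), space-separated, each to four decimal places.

0.3445 -0.0253 -0.2240 0.0265 0.8840 0.4724

o_n = [0.1026, 1.2522, 1.3661]
J₁: ẑ×o_n = [-1.2522, 0.1026, 0.0000], ω = ẑ
J2: z=[0.0000, 0.0000, 1.0000] o=[-0.4864, -0.3159, 0.5600] → [-1.5681, 0.5890, 0.0000, 0.0000, 0.0000, 1.0000]
J3: z=[-0.6947, 0.7193, 0.0000] o=[-0.1915, -0.0311, 1.1200] → [0.1771, 0.1710, -1.1030, -0.6947, 0.7193, 0.0000]
J4: z=[0.7184, 0.6937, -0.0523] o=[-0.1870, -0.0267, 1.2398] → [0.1546, -0.1059, 0.7179, 0.7184, 0.6937, -0.0523]
J5: z=[0.7184, 0.6937, -0.0523] o=[-0.2831, 0.8583, 1.5249] → [-0.0895, 0.0938, 0.0154, 0.7184, 0.6937, -0.0523]
J6: z=[-0.3799, 0.3282, -0.8648] o=[-0.2457, 1.0991, 1.5998] → [0.0557, -0.3899, -0.1724, -0.3799, 0.3282, -0.8648]
V = J·q̇ = [0.3445, -0.0253, -0.2240, 0.0265, 0.8840, 0.4724]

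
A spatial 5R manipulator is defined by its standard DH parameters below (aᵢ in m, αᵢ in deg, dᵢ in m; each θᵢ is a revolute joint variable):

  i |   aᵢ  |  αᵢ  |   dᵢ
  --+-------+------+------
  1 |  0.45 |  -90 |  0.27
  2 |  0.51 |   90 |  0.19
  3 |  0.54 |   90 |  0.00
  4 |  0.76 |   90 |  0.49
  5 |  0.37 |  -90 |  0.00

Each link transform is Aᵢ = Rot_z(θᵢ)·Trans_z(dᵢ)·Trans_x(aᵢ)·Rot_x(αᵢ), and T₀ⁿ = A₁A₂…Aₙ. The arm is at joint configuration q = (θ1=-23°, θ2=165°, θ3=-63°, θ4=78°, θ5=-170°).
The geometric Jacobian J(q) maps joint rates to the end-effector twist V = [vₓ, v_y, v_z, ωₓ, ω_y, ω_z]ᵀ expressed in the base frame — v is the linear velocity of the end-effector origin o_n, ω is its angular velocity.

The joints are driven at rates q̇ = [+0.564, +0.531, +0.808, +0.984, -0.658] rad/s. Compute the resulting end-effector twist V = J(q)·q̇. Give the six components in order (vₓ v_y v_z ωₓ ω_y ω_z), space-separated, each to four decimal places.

o_n = [-0.0788, -0.5724, -0.2107]
J₁: ẑ×o_n = [0.5724, -0.0788, 0.0000], ω = ẑ
J2: z=[0.3907, 0.9205, 0.0000] o=[0.4142, -0.1758, 0.2700] → [-0.4425, 0.1878, 0.2989, 0.3907, 0.9205, 0.0000]
J3: z=[0.2382, -0.1011, -0.9659] o=[0.0350, 0.1915, 0.1380] → [-0.7027, 0.1931, -0.1935, 0.2382, -0.1011, -0.9659]
J4: z=[0.6148, -0.7542, 0.2306] o=[-0.3710, -0.1588, 0.0746] → [0.3105, 0.2428, -0.0340, 0.6148, -0.7542, 0.2306]
J5: z=[-0.7849, -0.6136, 0.0859] o=[-0.0114, -0.7061, -0.5491] → [-0.2191, 0.2598, -0.1463, -0.7849, -0.6136, 0.0859]
V = J·q̇ = [-0.0302, 0.2792, 0.0652, 1.5215, 0.0687, -0.0461]

-0.0302 0.2792 0.0652 1.5215 0.0687 -0.0461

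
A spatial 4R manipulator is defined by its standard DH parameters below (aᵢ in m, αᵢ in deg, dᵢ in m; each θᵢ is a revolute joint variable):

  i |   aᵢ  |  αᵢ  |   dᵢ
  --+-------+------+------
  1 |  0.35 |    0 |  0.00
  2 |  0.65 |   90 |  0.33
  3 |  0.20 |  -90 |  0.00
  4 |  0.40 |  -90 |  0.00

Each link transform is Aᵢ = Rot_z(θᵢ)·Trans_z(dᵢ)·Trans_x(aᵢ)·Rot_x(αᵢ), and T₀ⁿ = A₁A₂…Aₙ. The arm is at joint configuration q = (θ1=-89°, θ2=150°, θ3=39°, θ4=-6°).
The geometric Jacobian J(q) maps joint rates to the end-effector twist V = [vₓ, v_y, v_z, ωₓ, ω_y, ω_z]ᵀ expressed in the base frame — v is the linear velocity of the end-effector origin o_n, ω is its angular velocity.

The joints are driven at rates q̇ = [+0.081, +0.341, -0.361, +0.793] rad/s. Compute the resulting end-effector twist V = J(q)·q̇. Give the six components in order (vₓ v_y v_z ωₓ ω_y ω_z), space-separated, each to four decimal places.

-0.5721 0.5382 -0.1468 -0.5577 -0.2615 1.0383

o_n = [0.5830, 0.6046, 0.7062]
J₁: ẑ×o_n = [-0.6046, 0.5830, 0.0000], ω = ẑ
J2: z=[0.0000, 0.0000, 1.0000] o=[0.0061, -0.3499, 0.0000] → [-0.9546, 0.5769, 0.0000, 0.0000, 0.0000, 1.0000]
J3: z=[0.8746, -0.4848, 0.0000] o=[0.3212, 0.2186, 0.3300] → [-0.1824, -0.3290, 0.4646, 0.8746, -0.4848, 0.0000]
J4: z=[-0.3051, -0.5504, 0.7771] o=[0.3966, 0.3545, 0.4559] → [-0.3322, 0.2213, 0.0263, -0.3051, -0.5504, 0.7771]
V = J·q̇ = [-0.5721, 0.5382, -0.1468, -0.5577, -0.2615, 1.0383]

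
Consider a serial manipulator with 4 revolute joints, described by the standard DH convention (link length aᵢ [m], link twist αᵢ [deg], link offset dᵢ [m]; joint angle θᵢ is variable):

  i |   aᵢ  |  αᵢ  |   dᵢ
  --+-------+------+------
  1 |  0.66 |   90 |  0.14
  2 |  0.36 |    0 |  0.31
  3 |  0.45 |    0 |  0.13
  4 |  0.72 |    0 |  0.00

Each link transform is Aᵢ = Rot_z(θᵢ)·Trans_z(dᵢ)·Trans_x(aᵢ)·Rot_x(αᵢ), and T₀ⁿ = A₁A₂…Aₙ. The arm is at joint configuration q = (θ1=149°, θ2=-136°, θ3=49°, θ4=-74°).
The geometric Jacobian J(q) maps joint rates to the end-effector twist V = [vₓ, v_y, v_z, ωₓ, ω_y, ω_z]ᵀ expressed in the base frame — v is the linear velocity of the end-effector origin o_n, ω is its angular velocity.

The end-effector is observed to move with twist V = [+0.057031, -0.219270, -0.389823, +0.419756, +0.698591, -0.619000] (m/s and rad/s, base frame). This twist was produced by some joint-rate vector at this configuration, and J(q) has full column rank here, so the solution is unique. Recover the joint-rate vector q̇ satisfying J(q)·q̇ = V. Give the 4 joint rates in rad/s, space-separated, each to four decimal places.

-0.6190 -0.6220 0.7890 0.6480

o_n = [0.4462, 0.2452, -0.7939]
J₁: ẑ×o_n = [-0.2452, 0.4462, 0.0000], ω = ẑ
J2: z=[0.5150, 0.8572, 0.0000] o=[-0.5657, 0.3399, 0.1400] → [-0.8005, 0.4810, -0.9162, 0.5150, 0.8572, 0.0000]
J3: z=[0.5150, 0.8572, 0.0000] o=[-0.1841, 0.4723, -0.1101] → [-0.5861, 0.3522, -0.6572, 0.5150, 0.8572, 0.0000]
J4: z=[0.5150, 0.8572, 0.0000] o=[-0.1373, 0.5958, -0.5595] → [-0.2009, 0.1207, -0.6808, 0.5150, 0.8572, 0.0000]
q̇ = J⁺·V = [-0.6190, -0.6220, 0.7890, 0.6480]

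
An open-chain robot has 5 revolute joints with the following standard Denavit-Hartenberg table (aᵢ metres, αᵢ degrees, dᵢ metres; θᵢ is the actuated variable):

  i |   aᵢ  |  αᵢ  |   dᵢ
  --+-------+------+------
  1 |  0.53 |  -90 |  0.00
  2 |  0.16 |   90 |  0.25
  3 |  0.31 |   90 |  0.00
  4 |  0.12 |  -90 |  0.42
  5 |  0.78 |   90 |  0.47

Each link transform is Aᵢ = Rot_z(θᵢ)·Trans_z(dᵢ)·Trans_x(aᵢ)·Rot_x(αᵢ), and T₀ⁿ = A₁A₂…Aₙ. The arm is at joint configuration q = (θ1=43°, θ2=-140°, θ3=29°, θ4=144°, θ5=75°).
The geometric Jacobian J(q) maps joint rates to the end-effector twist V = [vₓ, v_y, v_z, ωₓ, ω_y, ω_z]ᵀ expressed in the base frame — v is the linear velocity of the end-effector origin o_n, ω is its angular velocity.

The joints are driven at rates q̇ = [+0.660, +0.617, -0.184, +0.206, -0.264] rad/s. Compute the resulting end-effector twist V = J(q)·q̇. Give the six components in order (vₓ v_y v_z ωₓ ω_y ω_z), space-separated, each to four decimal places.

-0.5129 0.1952 -0.2054 -0.4951 0.2384 0.7888

o_n = [0.2950, 0.8654, 0.0179]
J₁: ẑ×o_n = [-0.8654, 0.2950, 0.0000], ω = ẑ
J2: z=[-0.6820, 0.7314, 0.0000] o=[0.3876, 0.3615, 0.0000] → [0.0131, 0.0122, -0.2759, -0.6820, 0.7314, 0.0000]
J3: z=[-0.4701, -0.4384, -0.7660] o=[0.1275, 0.4607, 0.1028] → [0.3473, -0.1683, -0.1168, -0.4701, -0.4384, -0.7660]
J4: z=[0.3249, -0.8929, 0.3116] o=[-0.1269, 0.4290, 0.2771] → [0.0955, 0.2157, 0.5185, 0.3249, -0.8929, 0.3116]
J5: z=[0.8627, 0.4148, 0.2893] o=[0.0560, 0.0330, 0.2994] → [-0.3576, 0.3120, 0.6190, 0.8627, 0.4148, 0.2893]
V = J·q̇ = [-0.5129, 0.1952, -0.2054, -0.4951, 0.2384, 0.7888]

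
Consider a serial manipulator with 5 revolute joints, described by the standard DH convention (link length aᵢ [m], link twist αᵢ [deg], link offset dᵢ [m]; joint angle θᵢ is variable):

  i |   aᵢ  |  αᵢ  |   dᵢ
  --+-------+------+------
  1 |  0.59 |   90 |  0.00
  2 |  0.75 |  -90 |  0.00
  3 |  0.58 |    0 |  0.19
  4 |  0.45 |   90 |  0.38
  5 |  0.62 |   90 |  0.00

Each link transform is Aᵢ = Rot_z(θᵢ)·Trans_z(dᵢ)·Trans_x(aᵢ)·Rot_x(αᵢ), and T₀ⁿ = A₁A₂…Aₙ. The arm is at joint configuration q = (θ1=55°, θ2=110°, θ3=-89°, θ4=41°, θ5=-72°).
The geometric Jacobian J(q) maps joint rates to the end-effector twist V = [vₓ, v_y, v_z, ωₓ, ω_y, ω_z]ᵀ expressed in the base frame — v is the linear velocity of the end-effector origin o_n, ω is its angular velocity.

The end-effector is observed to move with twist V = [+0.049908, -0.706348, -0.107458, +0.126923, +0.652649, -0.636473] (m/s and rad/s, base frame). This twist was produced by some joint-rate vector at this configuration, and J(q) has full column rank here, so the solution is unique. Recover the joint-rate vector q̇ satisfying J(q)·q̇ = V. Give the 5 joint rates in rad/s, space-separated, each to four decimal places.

o_n = [0.9813, -0.4409, 1.1244]
J₁: ẑ×o_n = [0.4409, 0.9813, -0.0000], ω = ẑ
J2: z=[0.8192, -0.5736, 0.0000] o=[0.3384, 0.4833, 0.0000] → [-0.6449, -0.9211, -0.3883, 0.8192, -0.5736, 0.0000]
J3: z=[-0.5390, -0.7698, -0.3420] o=[0.1913, 0.2732, 0.7048] → [-0.5673, -0.0440, 0.9930, -0.5390, -0.7698, -0.3420]
J4: z=[-0.5390, -0.7698, -0.3420] o=[0.5619, -0.2085, 0.6493] → [-0.4452, 0.1127, 0.4480, -0.5390, -0.7698, -0.3420]
J5: z=[0.6939, -0.1756, -0.6983] o=[0.5720, -0.7772, 0.8023] → [0.1783, -0.5094, 0.3052, 0.6939, -0.1756, -0.6983]
q̇ = J⁺·V = [-0.8710, -0.2590, 0.1630, -0.8140, -0.0170]

-0.8710 -0.2590 0.1630 -0.8140 -0.0170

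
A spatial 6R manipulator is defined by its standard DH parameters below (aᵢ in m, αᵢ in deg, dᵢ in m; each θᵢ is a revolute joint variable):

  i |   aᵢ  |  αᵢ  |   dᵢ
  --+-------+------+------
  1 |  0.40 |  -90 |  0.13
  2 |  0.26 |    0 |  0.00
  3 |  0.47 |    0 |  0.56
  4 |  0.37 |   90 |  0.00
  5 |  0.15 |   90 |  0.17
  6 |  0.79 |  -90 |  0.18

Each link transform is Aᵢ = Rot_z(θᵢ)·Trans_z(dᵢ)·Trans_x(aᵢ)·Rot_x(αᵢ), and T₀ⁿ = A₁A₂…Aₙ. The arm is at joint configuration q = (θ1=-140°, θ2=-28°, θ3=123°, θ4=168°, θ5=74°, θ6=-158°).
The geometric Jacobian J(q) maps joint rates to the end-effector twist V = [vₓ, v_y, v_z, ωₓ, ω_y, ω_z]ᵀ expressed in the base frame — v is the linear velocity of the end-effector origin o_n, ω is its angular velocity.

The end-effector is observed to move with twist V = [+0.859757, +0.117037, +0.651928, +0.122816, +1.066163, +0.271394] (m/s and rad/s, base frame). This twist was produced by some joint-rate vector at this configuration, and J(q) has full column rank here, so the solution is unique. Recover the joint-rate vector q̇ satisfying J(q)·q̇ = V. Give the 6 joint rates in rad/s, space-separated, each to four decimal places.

0.9230 -0.7660 0.4610 -0.5910 0.8530 -0.5740

o_n = [-0.5428, -0.3908, 0.1788]
J₁: ẑ×o_n = [0.3908, -0.5428, 0.0000], ω = ẑ
J2: z=[0.6428, -0.7660, 0.0000] o=[-0.3064, -0.2571, 0.1300] → [-0.0374, -0.0314, -0.2670, 0.6428, -0.7660, 0.0000]
J3: z=[0.6428, -0.7660, 0.0000] o=[-0.4823, -0.4047, 0.2521] → [0.0561, 0.0471, -0.0374, 0.6428, -0.7660, 0.0000]
J4: z=[0.6428, -0.7660, 0.0000] o=[-0.0909, -0.8073, -0.2161] → [-0.3026, -0.2539, -0.0784, 0.6428, -0.7660, 0.0000]
J5: z=[0.7603, 0.6380, -0.1219] o=[-0.0564, -0.7783, 0.1511] → [0.0649, 0.0382, 0.6050, 0.7603, 0.6380, -0.1219]
J6: z=[-0.0874, 0.2865, 0.9541] o=[0.1694, -0.7771, 0.1714] → [-0.3665, -0.6788, 0.1702, -0.0874, 0.2865, 0.9541]
q̇ = J⁺·V = [0.9230, -0.7660, 0.4610, -0.5910, 0.8530, -0.5740]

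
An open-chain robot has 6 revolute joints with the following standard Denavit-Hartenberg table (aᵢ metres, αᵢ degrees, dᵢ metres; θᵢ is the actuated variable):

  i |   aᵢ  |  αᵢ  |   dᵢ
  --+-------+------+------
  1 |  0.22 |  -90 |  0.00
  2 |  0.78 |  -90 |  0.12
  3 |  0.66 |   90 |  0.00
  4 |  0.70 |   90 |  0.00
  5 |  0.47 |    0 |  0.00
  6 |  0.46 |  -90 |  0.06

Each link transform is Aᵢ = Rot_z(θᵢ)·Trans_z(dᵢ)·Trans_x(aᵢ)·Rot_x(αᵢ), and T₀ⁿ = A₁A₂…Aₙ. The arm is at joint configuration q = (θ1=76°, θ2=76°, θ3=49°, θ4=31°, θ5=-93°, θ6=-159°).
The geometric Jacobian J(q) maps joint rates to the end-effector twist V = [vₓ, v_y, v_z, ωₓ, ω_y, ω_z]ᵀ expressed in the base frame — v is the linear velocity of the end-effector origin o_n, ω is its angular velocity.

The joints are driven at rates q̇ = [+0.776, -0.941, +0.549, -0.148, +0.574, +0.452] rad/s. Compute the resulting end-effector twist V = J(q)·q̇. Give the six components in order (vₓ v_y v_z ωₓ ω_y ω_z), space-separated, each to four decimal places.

o_n = [0.8337, 0.1719, -1.5183]
J₁: ẑ×o_n = [-0.1719, 0.8337, 0.0000], ω = ẑ
J2: z=[-0.9703, 0.2419, 0.0000] o=[0.0532, 0.2135, 0.0000] → [-0.3673, -1.4732, -0.1485, -0.9703, 0.2419, 0.0000]
J3: z=[-0.2347, -0.9415, -0.2419] o=[-0.0176, 0.4256, -0.7568] → [0.6555, -0.3847, 0.8610, -0.2347, -0.9415, -0.2419]
J4: z=[-0.5924, 0.3359, -0.7323] o=[0.4911, 0.4067, -1.1770] → [-0.2866, -0.4531, 0.0240, -0.5924, 0.3359, -0.7323]
J5: z=[0.5981, 0.7923, -0.1205] o=[0.8689, 0.0502, -1.6461] → [0.1160, -0.0722, 0.1007, 0.5981, 0.7923, -0.1205]
J6: z=[0.5981, 0.7923, -0.1205] o=[1.1337, -0.0950, -1.2859] → [-0.1519, 0.1751, 0.3973, 0.5981, 0.7923, -0.1205]
V = J·q̇ = [0.6124, 1.9267, 0.8463, 1.4855, 0.0187, 0.6279]

0.6124 1.9267 0.8463 1.4855 0.0187 0.6279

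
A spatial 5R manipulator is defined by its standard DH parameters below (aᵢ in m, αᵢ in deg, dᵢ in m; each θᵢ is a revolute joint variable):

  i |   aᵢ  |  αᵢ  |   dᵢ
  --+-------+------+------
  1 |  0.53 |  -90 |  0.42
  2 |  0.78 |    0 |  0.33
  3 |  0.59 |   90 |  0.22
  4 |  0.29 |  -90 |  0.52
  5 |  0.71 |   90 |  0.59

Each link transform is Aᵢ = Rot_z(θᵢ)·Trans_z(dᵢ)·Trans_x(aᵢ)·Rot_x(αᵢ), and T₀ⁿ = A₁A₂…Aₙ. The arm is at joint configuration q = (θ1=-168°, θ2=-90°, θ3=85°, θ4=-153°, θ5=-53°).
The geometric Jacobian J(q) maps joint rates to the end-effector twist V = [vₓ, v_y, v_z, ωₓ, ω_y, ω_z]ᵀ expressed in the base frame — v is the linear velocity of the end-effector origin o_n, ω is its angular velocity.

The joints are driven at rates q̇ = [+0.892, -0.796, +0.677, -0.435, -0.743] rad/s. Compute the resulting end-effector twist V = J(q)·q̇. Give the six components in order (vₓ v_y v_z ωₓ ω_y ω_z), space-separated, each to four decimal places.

0.6893 -0.8098 0.3314 0.4045 -0.4692 0.4293

o_n = [-0.7016, 0.1589, 2.3020]
J₁: ẑ×o_n = [-0.1589, -0.7016, 0.0000], ω = ẑ
J2: z=[0.2079, -0.9781, 0.0000] o=[-0.5184, -0.1102, 0.4200] → [-1.8408, -0.3913, -0.1232, 0.2079, -0.9781, 0.0000]
J3: z=[0.2079, -0.9781, 0.0000] o=[-0.4498, -0.4330, 1.2000] → [-1.0779, -0.2291, -0.1232, 0.2079, -0.9781, 0.0000]
J4: z=[0.0853, 0.0181, 0.9962] o=[-0.9790, -0.7704, 1.2514] → [-0.9068, 0.1868, 0.0742, 0.0853, 0.0181, 0.9962]
J5: z=[-0.6276, 0.7775, 0.0396] o=[-0.7102, -0.5787, 1.7469] → [0.4024, 0.3487, -0.4697, -0.6276, 0.7775, 0.0396]
V = J·q̇ = [0.6893, -0.8098, 0.3314, 0.4045, -0.4692, 0.4293]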